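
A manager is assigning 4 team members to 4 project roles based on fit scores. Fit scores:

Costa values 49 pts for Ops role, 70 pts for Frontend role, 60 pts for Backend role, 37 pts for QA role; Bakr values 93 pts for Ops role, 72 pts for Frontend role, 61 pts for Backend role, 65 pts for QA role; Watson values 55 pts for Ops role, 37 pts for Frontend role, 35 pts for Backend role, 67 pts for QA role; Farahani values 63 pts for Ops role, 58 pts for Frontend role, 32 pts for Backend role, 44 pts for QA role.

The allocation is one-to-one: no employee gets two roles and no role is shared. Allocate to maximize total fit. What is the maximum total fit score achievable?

Max total: 278 pts

This is the linear assignment problem.
Optimal: Costa→Backend role (60 pts), Bakr→Ops role (93 pts), Watson→QA role (67 pts), Farahani→Frontend role (58 pts) — total 60+93+67+58 = 278 pts.
Next-best assignment: Costa→Frontend role, Bakr→Ops role, Watson→QA role, Farahani→Backend role = 262 pts.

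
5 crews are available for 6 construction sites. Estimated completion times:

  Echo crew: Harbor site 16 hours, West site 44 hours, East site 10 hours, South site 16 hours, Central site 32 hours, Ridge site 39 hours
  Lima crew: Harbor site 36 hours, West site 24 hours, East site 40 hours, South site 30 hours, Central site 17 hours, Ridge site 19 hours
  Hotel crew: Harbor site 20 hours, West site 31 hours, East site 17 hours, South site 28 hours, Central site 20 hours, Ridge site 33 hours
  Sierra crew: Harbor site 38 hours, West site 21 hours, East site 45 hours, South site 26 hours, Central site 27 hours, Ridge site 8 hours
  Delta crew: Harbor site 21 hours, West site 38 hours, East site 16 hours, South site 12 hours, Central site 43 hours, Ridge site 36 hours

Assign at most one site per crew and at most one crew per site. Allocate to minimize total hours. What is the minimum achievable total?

Treat this as an assignment problem: match each crew to one site.
Optimal: Echo crew→East site (10 hours), Lima crew→Central site (17 hours), Hotel crew→Harbor site (20 hours), Sierra crew→Ridge site (8 hours), Delta crew→South site (12 hours) — total 10+17+20+8+12 = 67 hours.
Column-greedy (each site in turn goes to its cheapest remaining crew) gives 98 hours, worse by 31.

Min total: 67 hours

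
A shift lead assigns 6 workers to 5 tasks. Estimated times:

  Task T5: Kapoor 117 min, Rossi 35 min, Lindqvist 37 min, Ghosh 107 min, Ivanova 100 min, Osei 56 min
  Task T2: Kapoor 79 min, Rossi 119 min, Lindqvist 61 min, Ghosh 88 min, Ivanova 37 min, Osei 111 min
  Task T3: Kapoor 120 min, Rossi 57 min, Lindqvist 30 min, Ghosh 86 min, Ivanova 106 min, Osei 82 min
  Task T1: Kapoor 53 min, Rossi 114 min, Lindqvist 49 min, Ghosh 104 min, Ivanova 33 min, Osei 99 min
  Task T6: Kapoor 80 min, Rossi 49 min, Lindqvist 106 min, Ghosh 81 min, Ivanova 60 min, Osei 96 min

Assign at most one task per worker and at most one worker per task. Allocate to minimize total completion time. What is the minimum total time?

Optimal: Osei→Task T5 (56 min), Ivanova→Task T2 (37 min), Lindqvist→Task T3 (30 min), Kapoor→Task T1 (53 min), Rossi→Task T6 (49 min) — total 56+37+30+53+49 = 225 min.
Min-entry greedy (repeatedly take the single cheapest remaining cell) gives 258 min, worse by 33.
Checked against all permutations: 225 min is optimal.

Min total: 225 min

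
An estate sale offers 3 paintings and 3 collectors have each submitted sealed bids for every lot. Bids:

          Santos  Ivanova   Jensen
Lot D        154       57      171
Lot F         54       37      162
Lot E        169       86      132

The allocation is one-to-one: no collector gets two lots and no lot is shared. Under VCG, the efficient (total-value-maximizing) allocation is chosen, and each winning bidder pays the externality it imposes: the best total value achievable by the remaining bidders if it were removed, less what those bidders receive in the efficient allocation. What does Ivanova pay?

Ivanova pays $24.

Efficient allocation: Santos→Lot D ($154), Ivanova→Lot E ($86), Jensen→Lot F ($162); total welfare W = $402.
Ivanova receives Lot E at value $86, so the others get W − 86 = $316.
Without Ivanova: best allocation of the remaining 2 bidders over all 3 lots is Santos→Lot E ($169), Jensen→Lot D ($171), total $340.
VCG payment = (others' best without Ivanova) − (others' welfare with Ivanova) = 340 − 316 = $24.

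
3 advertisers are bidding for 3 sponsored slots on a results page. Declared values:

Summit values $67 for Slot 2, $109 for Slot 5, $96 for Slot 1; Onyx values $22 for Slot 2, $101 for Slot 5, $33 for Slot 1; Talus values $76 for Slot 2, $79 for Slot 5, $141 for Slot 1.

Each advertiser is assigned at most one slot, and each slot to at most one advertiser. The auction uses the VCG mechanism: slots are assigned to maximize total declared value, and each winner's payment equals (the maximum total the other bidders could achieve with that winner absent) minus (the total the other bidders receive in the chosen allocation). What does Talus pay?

Talus pays $29.

Efficient allocation: Summit→Slot 2 ($67), Onyx→Slot 5 ($101), Talus→Slot 1 ($141); total welfare W = $309.
Talus receives Slot 1 at value $141, so the others get W − 141 = $168.
Without Talus: best allocation of the remaining 2 bidders over all 3 slots is Summit→Slot 1 ($96), Onyx→Slot 5 ($101), total $197.
VCG payment = (others' best without Talus) − (others' welfare with Talus) = 197 − 168 = $29.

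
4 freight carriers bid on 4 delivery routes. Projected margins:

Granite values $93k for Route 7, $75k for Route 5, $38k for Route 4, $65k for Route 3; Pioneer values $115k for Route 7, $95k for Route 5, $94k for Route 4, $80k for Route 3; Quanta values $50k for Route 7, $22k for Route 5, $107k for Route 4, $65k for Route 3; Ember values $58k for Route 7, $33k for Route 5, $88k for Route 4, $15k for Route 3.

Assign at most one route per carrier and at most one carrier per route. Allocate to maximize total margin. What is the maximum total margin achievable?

This is the linear assignment problem.
Optimal: Granite→Route 5 ($75k), Pioneer→Route 7 ($115k), Quanta→Route 3 ($65k), Ember→Route 4 ($88k) — total 75+115+65+88 = $343k.
Max-entry greedy (repeatedly take the single best remaining cell) gives $312k, worse by 31.

Maximum total: $343k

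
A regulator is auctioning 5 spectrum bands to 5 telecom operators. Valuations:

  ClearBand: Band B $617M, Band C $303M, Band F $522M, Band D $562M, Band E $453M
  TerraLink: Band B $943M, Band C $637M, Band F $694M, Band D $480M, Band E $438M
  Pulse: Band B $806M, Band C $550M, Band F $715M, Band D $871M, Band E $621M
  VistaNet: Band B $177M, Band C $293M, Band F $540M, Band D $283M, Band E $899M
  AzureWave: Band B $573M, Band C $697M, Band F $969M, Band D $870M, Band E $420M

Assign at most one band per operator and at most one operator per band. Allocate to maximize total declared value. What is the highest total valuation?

Max total: $3993M

Optimal: ClearBand→Band B ($617M), TerraLink→Band C ($637M), Pulse→Band D ($871M), VistaNet→Band E ($899M), AzureWave→Band F ($969M) — total 617+637+871+899+969 = $3993M.
Row-greedy (each operator in turn takes its best remaining band) gives $3778M, worse by 215.
Swapping TerraLink↔AzureWave (TerraLink→Band F $694M, AzureWave→Band C $697M) loses 215.
Every other assignment is strictly worse.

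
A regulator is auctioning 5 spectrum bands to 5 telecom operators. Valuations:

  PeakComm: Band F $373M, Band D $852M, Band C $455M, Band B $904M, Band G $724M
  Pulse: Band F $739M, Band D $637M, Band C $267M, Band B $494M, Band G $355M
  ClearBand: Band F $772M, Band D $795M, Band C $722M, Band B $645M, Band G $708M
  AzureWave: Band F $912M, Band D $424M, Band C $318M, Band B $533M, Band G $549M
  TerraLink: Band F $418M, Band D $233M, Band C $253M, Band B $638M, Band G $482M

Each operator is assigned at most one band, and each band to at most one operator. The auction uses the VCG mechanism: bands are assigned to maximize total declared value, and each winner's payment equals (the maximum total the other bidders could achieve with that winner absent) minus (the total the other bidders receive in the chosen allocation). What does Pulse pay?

Efficient allocation: PeakComm→Band B ($904M), Pulse→Band D ($637M), ClearBand→Band C ($722M), AzureWave→Band F ($912M), TerraLink→Band G ($482M); total welfare W = $3657M.
Pulse receives Band D at value $637M, so the others get W − 637 = $3020M.
Without Pulse: best allocation of the remaining 4 bidders over all 5 bands is PeakComm→Band D ($852M), ClearBand→Band C ($722M), AzureWave→Band F ($912M), TerraLink→Band B ($638M), total $3124M.
VCG payment = (others' best without Pulse) − (others' welfare with Pulse) = 3124 − 3020 = $104M.

Pulse pays $104M.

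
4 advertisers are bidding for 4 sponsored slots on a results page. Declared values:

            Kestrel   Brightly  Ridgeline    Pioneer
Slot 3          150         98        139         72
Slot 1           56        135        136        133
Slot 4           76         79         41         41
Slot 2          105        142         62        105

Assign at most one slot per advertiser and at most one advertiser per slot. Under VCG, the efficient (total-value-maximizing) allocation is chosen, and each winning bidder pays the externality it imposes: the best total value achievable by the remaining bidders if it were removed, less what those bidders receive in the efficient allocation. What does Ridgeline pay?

Efficient allocation: Kestrel→Slot 4 ($76), Brightly→Slot 2 ($142), Ridgeline→Slot 3 ($139), Pioneer→Slot 1 ($133); total welfare W = $490.
Ridgeline receives Slot 3 at value $139, so the others get W − 139 = $351.
Without Ridgeline: best allocation of the remaining 3 bidders over all 4 slots is Kestrel→Slot 3 ($150), Brightly→Slot 2 ($142), Pioneer→Slot 1 ($133), total $425.
VCG payment = (others' best without Ridgeline) − (others' welfare with Ridgeline) = 425 − 351 = $74.

Ridgeline pays $74.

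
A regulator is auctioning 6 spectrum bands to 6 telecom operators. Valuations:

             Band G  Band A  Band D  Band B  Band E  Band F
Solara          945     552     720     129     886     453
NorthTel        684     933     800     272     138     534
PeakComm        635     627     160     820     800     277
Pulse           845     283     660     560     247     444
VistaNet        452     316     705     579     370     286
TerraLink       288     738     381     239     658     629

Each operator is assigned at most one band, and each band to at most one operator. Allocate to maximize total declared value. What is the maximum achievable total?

Optimal: Solara→Band E ($886M), NorthTel→Band A ($933M), PeakComm→Band B ($820M), Pulse→Band G ($845M), VistaNet→Band D ($705M), TerraLink→Band F ($629M) — total 886+933+820+845+705+629 = $4818M.
Row-greedy (each operator in turn takes its best remaining band) gives $4357M, worse by 461.
Next-best assignment: Solara→Band G, NorthTel→Band A, PeakComm→Band E, Pulse→Band B, VistaNet→Band D, TerraLink→Band F = $4572M.
Swapping VistaNet↔NorthTel (VistaNet→Band A $316M, NorthTel→Band D $800M) loses 522.
No other one-to-one assignment exceeds $4818M.

Maximum total: $4818M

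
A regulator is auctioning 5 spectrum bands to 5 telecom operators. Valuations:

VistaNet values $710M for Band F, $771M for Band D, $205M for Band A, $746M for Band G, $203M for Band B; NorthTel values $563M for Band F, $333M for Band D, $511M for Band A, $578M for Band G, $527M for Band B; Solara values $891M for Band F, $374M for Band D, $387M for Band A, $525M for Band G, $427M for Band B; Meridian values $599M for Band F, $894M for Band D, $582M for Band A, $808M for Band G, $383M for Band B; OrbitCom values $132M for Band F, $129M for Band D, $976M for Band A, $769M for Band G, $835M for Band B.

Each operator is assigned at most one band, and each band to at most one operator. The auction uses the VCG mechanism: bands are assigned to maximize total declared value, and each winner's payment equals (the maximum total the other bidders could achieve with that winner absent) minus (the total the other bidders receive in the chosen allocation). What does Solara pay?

Solara pays $36M.

Efficient allocation: VistaNet→Band G ($746M), NorthTel→Band B ($527M), Solara→Band F ($891M), Meridian→Band D ($894M), OrbitCom→Band A ($976M); total welfare W = $4034M.
Solara receives Band F at value $891M, so the others get W − 891 = $3143M.
Without Solara: best allocation of the remaining 4 bidders over all 5 bands is VistaNet→Band G ($746M), NorthTel→Band F ($563M), Meridian→Band D ($894M), OrbitCom→Band A ($976M), total $3179M.
VCG payment = (others' best without Solara) − (others' welfare with Solara) = 3179 − 3143 = $36M.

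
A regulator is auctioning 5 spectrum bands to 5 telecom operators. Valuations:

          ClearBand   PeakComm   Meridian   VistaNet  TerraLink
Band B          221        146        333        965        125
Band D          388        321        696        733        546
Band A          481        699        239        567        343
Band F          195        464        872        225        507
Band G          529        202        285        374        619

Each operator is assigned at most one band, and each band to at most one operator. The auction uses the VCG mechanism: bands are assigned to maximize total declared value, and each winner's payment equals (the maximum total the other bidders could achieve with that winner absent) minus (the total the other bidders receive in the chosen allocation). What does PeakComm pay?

PeakComm pays $25M.

Efficient allocation: ClearBand→Band G ($529M), PeakComm→Band A ($699M), Meridian→Band F ($872M), VistaNet→Band B ($965M), TerraLink→Band D ($546M); total welfare W = $3611M.
PeakComm receives Band A at value $699M, so the others get W − 699 = $2912M.
Without PeakComm: best allocation of the remaining 4 bidders over all 5 bands is ClearBand→Band A ($481M), Meridian→Band F ($872M), VistaNet→Band B ($965M), TerraLink→Band G ($619M), total $2937M.
VCG payment = (others' best without PeakComm) − (others' welfare with PeakComm) = 2937 − 2912 = $25M.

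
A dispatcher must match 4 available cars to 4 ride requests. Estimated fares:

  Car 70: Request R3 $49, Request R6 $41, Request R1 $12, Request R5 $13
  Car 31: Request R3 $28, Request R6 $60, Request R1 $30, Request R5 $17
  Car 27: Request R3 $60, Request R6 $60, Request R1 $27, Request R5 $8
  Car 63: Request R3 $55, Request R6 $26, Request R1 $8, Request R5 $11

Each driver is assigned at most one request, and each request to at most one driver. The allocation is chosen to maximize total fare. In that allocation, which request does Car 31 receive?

Optimal: Car 70→Request R5 ($13), Car 31→Request R1 ($30), Car 27→Request R6 ($60), Car 63→Request R3 ($55) — total 13+30+60+55 = $158.
Column-greedy (each request in turn goes to its best remaining driver) gives $143, worse by 15.
Car 31's own top request is Request R6 ($60), but forcing Car 31→Request R6 and reassigning the rest optimally gives only $155 — worse by 3.

Car 31 receives Request R1.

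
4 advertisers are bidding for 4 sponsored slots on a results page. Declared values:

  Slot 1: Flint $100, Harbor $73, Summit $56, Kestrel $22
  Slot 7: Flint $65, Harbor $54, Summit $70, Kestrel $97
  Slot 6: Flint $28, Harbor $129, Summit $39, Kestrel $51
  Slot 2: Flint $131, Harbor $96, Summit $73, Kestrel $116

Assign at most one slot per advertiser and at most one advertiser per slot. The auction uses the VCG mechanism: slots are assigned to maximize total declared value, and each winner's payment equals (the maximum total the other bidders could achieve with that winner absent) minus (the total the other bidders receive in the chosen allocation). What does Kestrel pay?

Efficient allocation: Flint→Slot 1 ($100), Harbor→Slot 6 ($129), Summit→Slot 7 ($70), Kestrel→Slot 2 ($116); total welfare W = $415.
Kestrel receives Slot 2 at value $116, so the others get W − 116 = $299.
Without Kestrel: best allocation of the remaining 3 bidders over all 4 slots is Flint→Slot 2 ($131), Harbor→Slot 6 ($129), Summit→Slot 7 ($70), total $330.
VCG payment = (others' best without Kestrel) − (others' welfare with Kestrel) = 330 − 299 = $31.

Kestrel pays $31.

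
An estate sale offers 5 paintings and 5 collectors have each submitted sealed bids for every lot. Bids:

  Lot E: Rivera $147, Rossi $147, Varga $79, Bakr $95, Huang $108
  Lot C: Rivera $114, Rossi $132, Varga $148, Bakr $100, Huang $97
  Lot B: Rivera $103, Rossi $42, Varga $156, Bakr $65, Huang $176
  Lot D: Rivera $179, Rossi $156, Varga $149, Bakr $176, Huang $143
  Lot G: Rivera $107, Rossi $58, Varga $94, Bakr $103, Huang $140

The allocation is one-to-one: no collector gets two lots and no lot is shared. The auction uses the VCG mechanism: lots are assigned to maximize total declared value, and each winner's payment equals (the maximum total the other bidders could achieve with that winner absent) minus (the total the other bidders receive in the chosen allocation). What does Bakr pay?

Bakr pays $72.

Efficient allocation: Rivera→Lot G ($107), Rossi→Lot E ($147), Varga→Lot C ($148), Bakr→Lot D ($176), Huang→Lot B ($176); total welfare W = $754.
Bakr receives Lot D at value $176, so the others get W − 176 = $578.
Without Bakr: best allocation of the remaining 4 bidders over all 5 lots is Rivera→Lot D ($179), Rossi→Lot E ($147), Varga→Lot C ($148), Huang→Lot B ($176), total $650.
VCG payment = (others' best without Bakr) − (others' welfare with Bakr) = 650 − 578 = $72.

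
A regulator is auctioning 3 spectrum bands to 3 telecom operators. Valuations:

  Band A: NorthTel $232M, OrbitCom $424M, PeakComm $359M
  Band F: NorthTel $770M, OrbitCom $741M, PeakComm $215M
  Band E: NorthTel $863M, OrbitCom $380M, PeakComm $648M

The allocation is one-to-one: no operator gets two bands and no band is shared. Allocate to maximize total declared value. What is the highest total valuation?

Max total: $1963M

Optimal: NorthTel→Band E ($863M), OrbitCom→Band F ($741M), PeakComm→Band A ($359M) — total 863+741+359 = $1963M.
Column-greedy (each band in turn goes to its best remaining operator) gives $1842M, worse by 121.
No other one-to-one assignment exceeds $1963M.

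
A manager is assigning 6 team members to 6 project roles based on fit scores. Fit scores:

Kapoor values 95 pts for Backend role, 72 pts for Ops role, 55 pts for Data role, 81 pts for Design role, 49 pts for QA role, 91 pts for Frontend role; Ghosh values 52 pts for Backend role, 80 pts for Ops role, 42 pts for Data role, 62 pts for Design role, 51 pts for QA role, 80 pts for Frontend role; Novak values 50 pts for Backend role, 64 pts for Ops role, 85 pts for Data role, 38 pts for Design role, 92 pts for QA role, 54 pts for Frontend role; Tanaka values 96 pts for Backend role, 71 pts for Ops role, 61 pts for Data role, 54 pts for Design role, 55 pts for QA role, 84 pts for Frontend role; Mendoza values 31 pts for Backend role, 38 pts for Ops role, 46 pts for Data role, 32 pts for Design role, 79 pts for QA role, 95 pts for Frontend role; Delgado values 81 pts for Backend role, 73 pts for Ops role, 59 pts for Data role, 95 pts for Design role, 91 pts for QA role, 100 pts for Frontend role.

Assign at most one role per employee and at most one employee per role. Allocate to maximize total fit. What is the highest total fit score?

Maximum total: 528 pts

This is a one-to-one assignment (maximum-weight bipartite matching).
Optimal: Kapoor→Design role (81 pts), Ghosh→Ops role (80 pts), Novak→Data role (85 pts), Tanaka→Backend role (96 pts), Mendoza→Frontend role (95 pts), Delgado→QA role (91 pts) — total 81+80+85+96+95+91 = 528 pts.
Column-greedy (each role in turn goes to its best remaining employee) gives 526 pts, worse by 2.
Swapping Tanaka↔Novak (Tanaka→Data role 61 pts, Novak→Backend role 50 pts) loses 70.
Checked against all permutations: 528 pts is optimal.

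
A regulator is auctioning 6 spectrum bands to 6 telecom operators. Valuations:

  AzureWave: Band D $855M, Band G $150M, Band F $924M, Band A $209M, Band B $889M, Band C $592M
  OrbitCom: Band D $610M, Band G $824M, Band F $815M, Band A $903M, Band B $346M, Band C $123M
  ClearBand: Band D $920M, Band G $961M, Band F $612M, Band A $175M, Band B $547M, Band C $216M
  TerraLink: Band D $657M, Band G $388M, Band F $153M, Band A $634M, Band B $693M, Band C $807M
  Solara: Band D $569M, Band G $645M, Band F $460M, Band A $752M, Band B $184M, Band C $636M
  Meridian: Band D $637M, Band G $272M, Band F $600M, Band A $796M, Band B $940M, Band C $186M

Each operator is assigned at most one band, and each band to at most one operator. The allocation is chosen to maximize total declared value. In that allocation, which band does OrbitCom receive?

OrbitCom receives Band G.

This is a one-to-one assignment (maximum-weight bipartite matching).
Optimal: AzureWave→Band F ($924M), OrbitCom→Band G ($824M), ClearBand→Band D ($920M), TerraLink→Band C ($807M), Solara→Band A ($752M), Meridian→Band B ($940M) — total 924+824+920+807+752+940 = $5167M.
Row-greedy (each operator in turn takes its best remaining band) gives $5104M, worse by 63.
OrbitCom's own top band is Band A ($903M), but forcing OrbitCom→Band A and reassigning the rest optimally gives only $5139M — worse by 28.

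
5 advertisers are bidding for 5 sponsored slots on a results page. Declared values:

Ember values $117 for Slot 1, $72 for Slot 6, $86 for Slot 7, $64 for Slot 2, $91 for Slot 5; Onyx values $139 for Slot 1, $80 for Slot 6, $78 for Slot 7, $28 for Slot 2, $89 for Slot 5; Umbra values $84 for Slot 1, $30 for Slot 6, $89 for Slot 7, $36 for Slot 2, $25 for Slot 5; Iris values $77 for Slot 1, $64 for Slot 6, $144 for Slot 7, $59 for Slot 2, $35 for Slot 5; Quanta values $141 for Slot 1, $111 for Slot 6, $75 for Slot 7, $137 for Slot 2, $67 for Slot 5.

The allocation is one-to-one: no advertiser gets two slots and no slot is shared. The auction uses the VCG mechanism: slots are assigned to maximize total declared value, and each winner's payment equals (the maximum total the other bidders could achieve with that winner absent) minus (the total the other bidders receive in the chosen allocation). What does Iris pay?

Iris pays $59.

Efficient allocation: Ember→Slot 5 ($91), Onyx→Slot 1 ($139), Umbra→Slot 6 ($30), Iris→Slot 7 ($144), Quanta→Slot 2 ($137); total welfare W = $541.
Iris receives Slot 7 at value $144, so the others get W − 144 = $397.
Without Iris: best allocation of the remaining 4 bidders over all 5 slots is Ember→Slot 5 ($91), Onyx→Slot 1 ($139), Umbra→Slot 7 ($89), Quanta→Slot 2 ($137), total $456.
VCG payment = (others' best without Iris) − (others' welfare with Iris) = 456 − 397 = $59.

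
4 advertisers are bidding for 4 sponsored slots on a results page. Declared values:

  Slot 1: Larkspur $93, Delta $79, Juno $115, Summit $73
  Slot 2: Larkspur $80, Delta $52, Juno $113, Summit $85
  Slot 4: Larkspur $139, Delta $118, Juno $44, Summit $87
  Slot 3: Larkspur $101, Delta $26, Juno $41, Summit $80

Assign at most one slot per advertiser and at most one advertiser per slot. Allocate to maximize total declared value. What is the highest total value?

Max total: $419

This is the linear assignment problem.
Optimal: Larkspur→Slot 3 ($101), Delta→Slot 4 ($118), Juno→Slot 1 ($115), Summit→Slot 2 ($85) — total 101+118+115+85 = $419.
Row-greedy (each advertiser in turn takes its best remaining slot) gives $411, worse by 8.
Next-best assignment: Larkspur→Slot 4, Delta→Slot 1, Juno→Slot 2, Summit→Slot 3 = $411.
No other one-to-one assignment exceeds $419.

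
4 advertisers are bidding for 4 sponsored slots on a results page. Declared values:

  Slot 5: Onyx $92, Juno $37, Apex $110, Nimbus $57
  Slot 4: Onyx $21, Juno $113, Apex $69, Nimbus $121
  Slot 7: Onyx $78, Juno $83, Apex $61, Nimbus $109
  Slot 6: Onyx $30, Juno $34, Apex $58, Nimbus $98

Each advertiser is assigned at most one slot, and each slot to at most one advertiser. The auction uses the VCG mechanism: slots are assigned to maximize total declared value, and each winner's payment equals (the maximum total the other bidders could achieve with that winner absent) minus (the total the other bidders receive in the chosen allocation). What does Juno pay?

Juno pays $23.

Efficient allocation: Onyx→Slot 7 ($78), Juno→Slot 4 ($113), Apex→Slot 5 ($110), Nimbus→Slot 6 ($98); total welfare W = $399.
Juno receives Slot 4 at value $113, so the others get W − 113 = $286.
Without Juno: best allocation of the remaining 3 bidders over all 4 slots is Onyx→Slot 7 ($78), Apex→Slot 5 ($110), Nimbus→Slot 4 ($121), total $309.
VCG payment = (others' best without Juno) − (others' welfare with Juno) = 309 − 286 = $23.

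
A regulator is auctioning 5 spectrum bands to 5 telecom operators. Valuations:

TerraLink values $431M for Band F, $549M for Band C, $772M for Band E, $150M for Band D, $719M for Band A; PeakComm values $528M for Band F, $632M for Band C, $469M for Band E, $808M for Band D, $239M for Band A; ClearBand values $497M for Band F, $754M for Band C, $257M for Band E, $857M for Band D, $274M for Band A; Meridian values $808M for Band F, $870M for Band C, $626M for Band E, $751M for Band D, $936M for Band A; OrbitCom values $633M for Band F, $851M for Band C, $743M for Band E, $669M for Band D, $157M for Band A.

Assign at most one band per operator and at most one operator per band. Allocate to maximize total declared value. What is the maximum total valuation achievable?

Maximum total: $3944M

Optimal: TerraLink→Band E ($772M), PeakComm→Band F ($528M), ClearBand→Band D ($857M), Meridian→Band A ($936M), OrbitCom→Band C ($851M) — total 772+528+857+936+851 = $3944M.
Row-greedy (each operator in turn takes its best remaining band) gives $3903M, worse by 41.
Checked against all permutations: $3944M is optimal.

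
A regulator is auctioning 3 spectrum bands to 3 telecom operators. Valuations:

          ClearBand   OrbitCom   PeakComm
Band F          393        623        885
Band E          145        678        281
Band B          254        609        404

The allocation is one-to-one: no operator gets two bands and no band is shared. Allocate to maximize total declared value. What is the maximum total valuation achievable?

Optimal: ClearBand→Band B ($254M), OrbitCom→Band E ($678M), PeakComm→Band F ($885M) — total 254+678+885 = $1817M.
Next-best assignment: ClearBand→Band E, OrbitCom→Band B, PeakComm→Band F = $1639M.
No other one-to-one assignment exceeds $1817M.

Max total: $1817M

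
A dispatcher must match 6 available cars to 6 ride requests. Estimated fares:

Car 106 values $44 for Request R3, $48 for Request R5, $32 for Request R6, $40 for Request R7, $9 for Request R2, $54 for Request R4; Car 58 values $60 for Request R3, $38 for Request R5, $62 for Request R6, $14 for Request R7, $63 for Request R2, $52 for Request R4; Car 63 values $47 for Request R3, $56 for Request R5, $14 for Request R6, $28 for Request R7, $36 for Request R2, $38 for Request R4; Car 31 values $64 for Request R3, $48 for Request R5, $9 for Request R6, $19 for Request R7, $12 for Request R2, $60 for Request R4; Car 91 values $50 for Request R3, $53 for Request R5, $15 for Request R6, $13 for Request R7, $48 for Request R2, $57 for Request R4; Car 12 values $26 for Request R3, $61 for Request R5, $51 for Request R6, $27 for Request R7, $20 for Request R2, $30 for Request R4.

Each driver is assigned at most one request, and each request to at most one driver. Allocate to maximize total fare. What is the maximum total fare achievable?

Optimal: Car 106→Request R7 ($40), Car 58→Request R2 ($63), Car 63→Request R5 ($56), Car 31→Request R3 ($64), Car 91→Request R4 ($57), Car 12→Request R6 ($51) — total 40+63+56+64+57+51 = $331.
Max-entry greedy (repeatedly take the single best remaining cell) gives $299, worse by 32.
Checked against all permutations: $331 is optimal.

Max total: $331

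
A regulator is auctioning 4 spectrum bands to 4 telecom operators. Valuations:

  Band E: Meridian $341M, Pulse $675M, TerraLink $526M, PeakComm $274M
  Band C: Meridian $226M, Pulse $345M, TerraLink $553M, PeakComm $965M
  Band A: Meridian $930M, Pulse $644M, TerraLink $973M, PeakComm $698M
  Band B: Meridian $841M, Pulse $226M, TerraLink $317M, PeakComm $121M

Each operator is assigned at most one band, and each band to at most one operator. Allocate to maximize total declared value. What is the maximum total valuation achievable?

Optimal: Meridian→Band B ($841M), Pulse→Band E ($675M), TerraLink→Band A ($973M), PeakComm→Band C ($965M) — total 841+675+973+965 = $3454M.
Row-greedy (each operator in turn takes its best remaining band) gives $2279M, worse by 1175.
Swapping PeakComm↔TerraLink (PeakComm→Band A $698M, TerraLink→Band C $553M) loses 687.

Max total: $3454M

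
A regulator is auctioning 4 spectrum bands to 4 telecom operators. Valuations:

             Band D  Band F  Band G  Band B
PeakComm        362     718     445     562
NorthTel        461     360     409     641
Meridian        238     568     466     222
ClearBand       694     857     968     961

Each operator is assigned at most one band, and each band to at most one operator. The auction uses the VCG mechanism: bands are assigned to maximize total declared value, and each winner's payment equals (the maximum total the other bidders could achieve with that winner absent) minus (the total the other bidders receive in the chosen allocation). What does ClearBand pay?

ClearBand pays $180M.

Efficient allocation: PeakComm→Band F ($718M), NorthTel→Band D ($461M), Meridian→Band G ($466M), ClearBand→Band B ($961M); total welfare W = $2606M.
ClearBand receives Band B at value $961M, so the others get W − 961 = $1645M.
Without ClearBand: best allocation of the remaining 3 bidders over all 4 bands is PeakComm→Band F ($718M), NorthTel→Band B ($641M), Meridian→Band G ($466M), total $1825M.
VCG payment = (others' best without ClearBand) − (others' welfare with ClearBand) = 1825 − 1645 = $180M.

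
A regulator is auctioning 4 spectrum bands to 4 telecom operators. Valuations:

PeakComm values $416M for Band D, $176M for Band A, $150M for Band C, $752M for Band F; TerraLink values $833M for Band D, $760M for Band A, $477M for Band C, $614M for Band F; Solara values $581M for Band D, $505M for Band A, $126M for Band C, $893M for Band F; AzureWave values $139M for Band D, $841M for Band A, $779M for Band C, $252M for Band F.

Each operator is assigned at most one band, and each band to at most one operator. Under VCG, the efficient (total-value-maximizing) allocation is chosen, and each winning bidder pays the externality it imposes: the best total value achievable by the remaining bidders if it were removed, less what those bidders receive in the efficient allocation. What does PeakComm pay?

PeakComm pays $447M.

Efficient allocation: PeakComm→Band F ($752M), TerraLink→Band A ($760M), Solara→Band D ($581M), AzureWave→Band C ($779M); total welfare W = $2872M.
PeakComm receives Band F at value $752M, so the others get W − 752 = $2120M.
Without PeakComm: best allocation of the remaining 3 bidders over all 4 bands is TerraLink→Band D ($833M), Solara→Band F ($893M), AzureWave→Band A ($841M), total $2567M.
VCG payment = (others' best without PeakComm) − (others' welfare with PeakComm) = 2567 − 2120 = $447M.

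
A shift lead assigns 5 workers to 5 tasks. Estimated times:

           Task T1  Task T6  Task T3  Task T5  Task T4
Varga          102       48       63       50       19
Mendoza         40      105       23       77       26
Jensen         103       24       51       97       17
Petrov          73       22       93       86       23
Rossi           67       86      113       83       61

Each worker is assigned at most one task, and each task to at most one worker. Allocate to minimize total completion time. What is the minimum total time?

Treat this as an assignment problem: match each worker to one task.
Optimal: Varga→Task T5 (50 min), Mendoza→Task T3 (23 min), Jensen→Task T4 (17 min), Petrov→Task T6 (22 min), Rossi→Task T1 (67 min) — total 50+23+17+22+67 = 179 min.
Column-greedy (each task in turn goes to its cheapest remaining worker) gives 224 min, worse by 45.
Checked against all permutations: 179 min is optimal.

Min total: 179 min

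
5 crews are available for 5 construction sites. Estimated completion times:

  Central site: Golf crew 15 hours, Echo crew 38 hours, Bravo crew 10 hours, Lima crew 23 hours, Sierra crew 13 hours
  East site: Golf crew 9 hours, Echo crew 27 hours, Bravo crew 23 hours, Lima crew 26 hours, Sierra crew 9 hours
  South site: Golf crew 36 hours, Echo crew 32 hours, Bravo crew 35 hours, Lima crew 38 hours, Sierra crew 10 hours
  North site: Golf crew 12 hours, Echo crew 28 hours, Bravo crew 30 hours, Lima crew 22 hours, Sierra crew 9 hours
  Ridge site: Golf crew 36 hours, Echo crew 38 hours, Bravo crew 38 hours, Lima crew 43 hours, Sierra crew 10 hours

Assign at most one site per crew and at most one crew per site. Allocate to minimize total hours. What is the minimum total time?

This is a one-to-one assignment (minimum-cost bipartite matching).
Optimal: Golf crew→East site (9 hours), Echo crew→South site (32 hours), Bravo crew→Central site (10 hours), Lima crew→North site (22 hours), Sierra crew→Ridge site (10 hours) — total 9+32+10+22+10 = 83 hours.
Min-entry greedy (repeatedly take the single cheapest remaining cell) gives 103 hours, worse by 20.
Swapping Echo crew↔Sierra crew (Echo crew→Ridge site 38 hours, Sierra crew→South site 10 hours) adds 6.

Minimum total: 83 hours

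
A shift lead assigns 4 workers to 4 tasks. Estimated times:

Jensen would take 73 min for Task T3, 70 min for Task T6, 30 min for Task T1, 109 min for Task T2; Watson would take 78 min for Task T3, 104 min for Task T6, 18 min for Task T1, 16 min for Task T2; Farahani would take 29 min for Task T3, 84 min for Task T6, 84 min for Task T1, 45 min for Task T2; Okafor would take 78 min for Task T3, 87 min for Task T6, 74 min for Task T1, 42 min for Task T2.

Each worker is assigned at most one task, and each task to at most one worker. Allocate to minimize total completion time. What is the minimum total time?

Optimal: Jensen→Task T6 (70 min), Watson→Task T1 (18 min), Farahani→Task T3 (29 min), Okafor→Task T2 (42 min) — total 70+18+29+42 = 159 min.
Min-entry greedy (repeatedly take the single cheapest remaining cell) gives 162 min, worse by 3.
Next-best assignment: Jensen→Task T1, Watson→Task T2, Farahani→Task T3, Okafor→Task T6 = 162 min.

Min total: 159 min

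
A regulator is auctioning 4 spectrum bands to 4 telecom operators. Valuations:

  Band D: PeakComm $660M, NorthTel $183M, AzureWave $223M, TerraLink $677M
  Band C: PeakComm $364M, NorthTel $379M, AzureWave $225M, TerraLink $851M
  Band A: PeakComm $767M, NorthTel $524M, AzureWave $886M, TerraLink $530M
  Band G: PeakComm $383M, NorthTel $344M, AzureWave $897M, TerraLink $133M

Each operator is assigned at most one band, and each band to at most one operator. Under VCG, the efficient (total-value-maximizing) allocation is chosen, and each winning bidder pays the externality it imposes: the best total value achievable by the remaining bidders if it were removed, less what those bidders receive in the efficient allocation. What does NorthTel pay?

Efficient allocation: PeakComm→Band D ($660M), NorthTel→Band A ($524M), AzureWave→Band G ($897M), TerraLink→Band C ($851M); total welfare W = $2932M.
NorthTel receives Band A at value $524M, so the others get W − 524 = $2408M.
Without NorthTel: best allocation of the remaining 3 bidders over all 4 bands is PeakComm→Band A ($767M), AzureWave→Band G ($897M), TerraLink→Band C ($851M), total $2515M.
VCG payment = (others' best without NorthTel) − (others' welfare with NorthTel) = 2515 − 2408 = $107M.

NorthTel pays $107M.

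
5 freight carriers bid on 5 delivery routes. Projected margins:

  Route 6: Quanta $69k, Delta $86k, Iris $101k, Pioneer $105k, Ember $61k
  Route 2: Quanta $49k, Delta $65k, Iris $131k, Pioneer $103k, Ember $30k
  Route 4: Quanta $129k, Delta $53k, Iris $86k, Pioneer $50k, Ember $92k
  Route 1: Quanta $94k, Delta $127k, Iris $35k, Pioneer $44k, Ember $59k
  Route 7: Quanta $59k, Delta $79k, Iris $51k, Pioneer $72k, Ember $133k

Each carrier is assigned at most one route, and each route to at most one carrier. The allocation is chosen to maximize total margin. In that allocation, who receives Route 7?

This is the linear assignment problem.
Optimal: Quanta→Route 4 ($129k), Delta→Route 1 ($127k), Iris→Route 2 ($131k), Pioneer→Route 6 ($105k), Ember→Route 7 ($133k) — total 129+127+131+105+133 = $625k.

Ember receives Route 7.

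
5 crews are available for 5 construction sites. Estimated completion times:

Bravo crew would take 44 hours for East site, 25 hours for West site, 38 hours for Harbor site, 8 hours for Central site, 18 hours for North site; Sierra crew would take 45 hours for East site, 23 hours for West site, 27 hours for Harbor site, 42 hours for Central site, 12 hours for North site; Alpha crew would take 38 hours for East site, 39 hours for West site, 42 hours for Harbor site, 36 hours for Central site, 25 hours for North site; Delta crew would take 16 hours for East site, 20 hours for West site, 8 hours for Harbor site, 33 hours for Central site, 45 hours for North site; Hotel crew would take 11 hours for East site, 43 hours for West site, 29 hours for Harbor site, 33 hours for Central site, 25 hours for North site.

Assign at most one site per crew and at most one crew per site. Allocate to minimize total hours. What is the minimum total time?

Min total: 75 hours

Optimal: Bravo crew→Central site (8 hours), Sierra crew→West site (23 hours), Alpha crew→North site (25 hours), Delta crew→Harbor site (8 hours), Hotel crew→East site (11 hours) — total 8+23+25+8+11 = 75 hours.
Min-entry greedy (repeatedly take the single cheapest remaining cell) gives 78 hours, worse by 3.
Next-best assignment: Bravo crew→Central site, Sierra crew→North site, Alpha crew→West site, Delta crew→Harbor site, Hotel crew→East site = 78 hours.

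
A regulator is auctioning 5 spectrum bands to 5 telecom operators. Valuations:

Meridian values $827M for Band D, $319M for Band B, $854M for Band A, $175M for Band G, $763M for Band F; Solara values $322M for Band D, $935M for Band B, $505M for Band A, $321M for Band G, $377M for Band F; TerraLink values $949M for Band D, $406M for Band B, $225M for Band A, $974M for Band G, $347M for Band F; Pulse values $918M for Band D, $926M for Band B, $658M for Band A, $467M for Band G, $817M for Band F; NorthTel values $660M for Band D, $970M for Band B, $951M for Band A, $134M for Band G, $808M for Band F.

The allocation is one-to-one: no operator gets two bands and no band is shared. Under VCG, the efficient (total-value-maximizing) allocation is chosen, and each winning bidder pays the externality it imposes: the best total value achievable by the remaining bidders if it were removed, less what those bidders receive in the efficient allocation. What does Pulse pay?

Pulse pays $64M.

Efficient allocation: Meridian→Band F ($763M), Solara→Band B ($935M), TerraLink→Band G ($974M), Pulse→Band D ($918M), NorthTel→Band A ($951M); total welfare W = $4541M.
Pulse receives Band D at value $918M, so the others get W − 918 = $3623M.
Without Pulse: best allocation of the remaining 4 bidders over all 5 bands is Meridian→Band D ($827M), Solara→Band B ($935M), TerraLink→Band G ($974M), NorthTel→Band A ($951M), total $3687M.
VCG payment = (others' best without Pulse) − (others' welfare with Pulse) = 3687 − 3623 = $64M.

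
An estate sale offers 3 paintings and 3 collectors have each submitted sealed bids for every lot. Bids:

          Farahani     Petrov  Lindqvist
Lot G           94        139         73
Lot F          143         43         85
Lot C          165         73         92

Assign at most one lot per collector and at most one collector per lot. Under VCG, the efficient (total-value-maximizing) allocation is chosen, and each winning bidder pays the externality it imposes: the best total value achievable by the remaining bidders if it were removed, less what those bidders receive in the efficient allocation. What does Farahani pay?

Farahani pays $7.

Efficient allocation: Farahani→Lot C ($165), Petrov→Lot G ($139), Lindqvist→Lot F ($85); total welfare W = $389.
Farahani receives Lot C at value $165, so the others get W − 165 = $224.
Without Farahani: best allocation of the remaining 2 bidders over all 3 lots is Petrov→Lot G ($139), Lindqvist→Lot C ($92), total $231.
VCG payment = (others' best without Farahani) − (others' welfare with Farahani) = 231 − 224 = $7.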